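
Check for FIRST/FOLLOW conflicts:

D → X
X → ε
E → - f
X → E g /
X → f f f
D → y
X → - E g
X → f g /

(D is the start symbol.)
A FIRST/FOLLOW conflict occurs when a non-terminal N has a nullable alternative N → β (β ⇒* ε) and another alternative N → α with FIRST(α) ∩ FOLLOW(N) ≠ ∅: on such a lookahead the parser cannot decide between expanding α and letting N vanish via β.

Nullable non-terminals: D, X.
FIRST sets used below: FIRST(X) = { '-', 'f', ε }, FIRST(E) = { '-' }

D: nullable alternative(s) D → X; FOLLOW(D) = { $ }
  D → X: FIRST \ {ε} = { '-', 'f' } — this is the only nullable alternative, skip
  D → y: FIRST \ {ε} = { 'y' } — disjoint from FOLLOW(D)

X: nullable alternative(s) X → ε; FOLLOW(X) = { $ }
  X → ε: FIRST \ {ε} = { } — this is the only nullable alternative, skip
  X → E g /: FIRST \ {ε} = { '-' } — disjoint from FOLLOW(X)
  X → f f f: FIRST \ {ε} = { 'f' } — disjoint from FOLLOW(X)
  X → - E g: FIRST \ {ε} = { '-' } — disjoint from FOLLOW(X)
  X → f g /: FIRST \ {ε} = { 'f' } — disjoint from FOLLOW(X)

E has no nullable alternative, so no FIRST/FOLLOW check is needed there.

No FIRST/FOLLOW conflicts found.

Answer: No FIRST/FOLLOW conflicts.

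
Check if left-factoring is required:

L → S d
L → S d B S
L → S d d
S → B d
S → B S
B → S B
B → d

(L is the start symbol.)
Left-factoring is needed when two productions for the same non-terminal
share a common prefix on the right-hand side.

Productions for L:
  L → S d
  L → S d B S
  L → S d d
Productions for S:
  S → B d
  S → B S
Productions for B:
  B → S B
  B → d

Found common prefix 'S d' in productions for L
Found common prefix 'B' in productions for S

Answer: Yes, L has productions with common prefix 'S d'; S has productions with common prefix 'B'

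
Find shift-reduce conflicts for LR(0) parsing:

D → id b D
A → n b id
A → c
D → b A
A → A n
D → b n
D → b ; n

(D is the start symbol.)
Augment with D' → D and build the canonical LR(0) collection (I0 = CLOSURE({[D' → . D]}), then GOTO on every symbol after a dot until no new states appear). It has 14 states:
  I0: { [D → . b ; n], [D → . b A], [D → . b n], [D → . id b D], [D' → . D] }  — shift
  I1: { [D' → D .] }  — accept
  I2: { [A → . A n], [A → . c], [A → . n b id], [D → b . ; n], [D → b . A], [D → b . n] }  — shift
  I3: { [D → id . b D] }  — shift
  I4: { [D → . b ; n], [D → . b A], [D → . b n], [D → . id b D], [D → id b . D] }  — shift
  I5: { [D → id b D .] }  — reduce
  I6: { [D → b ; . n] }  — shift
  I7: { [A → A . n], [D → b A .] }  — shift, reduce
  I8: { [A → c .] }  — reduce
  I9: { [A → n . b id], [D → b n .] }  — shift, reduce
  I10: { [A → n b . id] }  — shift
  I11: { [A → n b id .] }  — reduce
  I12: { [A → A n .] }  — reduce
  I13: { [D → b ; n .] }  — reduce

I7 contains reduce item [D → b A .] and shift item [A → A . n] — shift-reduce conflict.
I9 contains reduce item [D → b n .] and shift item [A → n . b id] — shift-reduce conflict.

Answer: Yes — I7: [D → b A .] vs [A → A . n]; I9: [D → b n .] vs [A → n . b id]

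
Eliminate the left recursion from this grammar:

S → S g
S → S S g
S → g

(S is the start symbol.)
S → g S'
S' → g S'
S' → S g S'
S' → ε

S is directly left-recursive. The standard transformation for
  A → A α₁ | ... | A α_m | β₁ | ... | β_n
is
  A  → β₁ A' | ... | β_n A'
  A' → α₁ A' | ... | α_m A' | ε

S → g becomes S → g S'
S → S g becomes S' → g S'
S → S S g becomes S' → S g S'
Add S' → ε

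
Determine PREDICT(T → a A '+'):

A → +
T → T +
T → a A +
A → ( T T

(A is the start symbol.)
PREDICT(T → a A '+') = (FIRST(RHS) \ {ε}) ∪ (FOLLOW(T) if ε ∈ FIRST(RHS), i.e. RHS ⇒* ε)
FIRST(a A '+') = { 'a' }
ε ∉ FIRST(a A '+'), so FOLLOW(T) is not added.
PREDICT(T → a A '+') = { 'a' }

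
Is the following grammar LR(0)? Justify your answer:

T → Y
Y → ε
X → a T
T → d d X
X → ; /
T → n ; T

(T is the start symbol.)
A grammar is LR(0) if no state in the canonical LR(0) collection has:
  - both a shift item (dot before a terminal) and a complete item (shift-reduce conflict), or
  - two or more complete items (reduce-reduce conflict; the accept item [T' → T .] counts as a complete item here).

Augment with T' → T and build the canonical LR(0) collection (I0 = CLOSURE({[T' → . T]}), then GOTO on every symbol after a dot until no new states appear). It has 13 states:
  I0: { [T → . Y], [T → . d d X], [T → . n ; T], [T' → . T], [Y → .] }  — shift, reduce
  I1: { [T' → T .] }  — accept
  I2: { [T → Y .] }  — reduce
  I3: { [T → d . d X] }  — shift
  I4: { [T → n . ; T] }  — shift
  I5: { [T → . Y], [T → . d d X], [T → . n ; T], [T → n ; . T], [Y → .] }  — shift, reduce
  I6: { [T → n ; T .] }  — reduce
  I7: { [T → d d . X], [X → . ; /], [X → . a T] }  — shift
  I8: { [X → ; . /] }  — shift
  I9: { [T → d d X .] }  — reduce
  I10: { [T → . Y], [T → . d d X], [T → . n ; T], [X → a . T], [Y → .] }  — shift, reduce
  I11: { [X → a T .] }  — reduce
  I12: { [X → ; / .] }  — reduce

Conflict in state I0:
  Shift-reduce conflict between [Y → .] and [T → . d d X]
So the grammar is NOT LR(0).

Answer: No. Shift-reduce conflict between [Y → .] and [T → . d d X]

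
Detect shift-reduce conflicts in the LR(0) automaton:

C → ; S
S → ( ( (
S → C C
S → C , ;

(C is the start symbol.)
A shift-reduce conflict occurs when an LR(0) state has both:
  - a complete (reduce) item [A → α .] (dot at the end), and
  - a shift item [B → β . c γ] (dot before a terminal).

Augment with C' → C and build the canonical LR(0) collection (I0 = CLOSURE({[C' → . C]}), then GOTO on every symbol after a dot until no new states appear). It has 11 states:
  I0: { [C → . ; S], [C' → . C] }  — shift
  I1: { [C → . ; S], [C → ; . S], [S → . ( ( (], [S → . C , ;], [S → . C C] }  — shift
  I2: { [C' → C .] }  — accept
  I3: { [S → ( . ( (] }  — shift
  I4: { [C → . ; S], [S → C . , ;], [S → C . C] }  — shift
  I5: { [C → ; S .] }  — reduce
  I6: { [S → C , . ;] }  — shift
  I7: { [S → C C .] }  — reduce
  I8: { [S → C , ; .] }  — reduce
  I9: { [S → ( ( . (] }  — shift
  I10: { [S → ( ( ( .] }  — reduce

No state contains both a complete item and a shift item.

Answer: No shift-reduce conflicts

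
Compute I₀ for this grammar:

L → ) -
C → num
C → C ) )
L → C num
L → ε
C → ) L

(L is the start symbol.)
First, augment the grammar with L' → L
I₀ = CLOSURE({ [L' → . L] }):
  [L' → . L] has the dot before L: add [L → . ) -], [L → . C num], [L → .]
  [L → . C num] has the dot before C: add [C → . num], [C → . C ) )], [C → . ) L]
No further items can be added.

I₀ = { [C → . ) L], [C → . C ) )], [C → . num], [L → . ) -], [L → . C num], [L → .], [L' → . L] }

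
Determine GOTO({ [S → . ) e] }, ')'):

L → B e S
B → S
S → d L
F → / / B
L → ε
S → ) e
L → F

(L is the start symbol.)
GOTO(I, ')') = CLOSURE({ [A → αX.β] : [A → α.Xβ] ∈ I, X = ')' })

Items with dot before ')', with the dot advanced:
  [S → . ) e] → [S → ) . e]
Closure adds nothing (no advanced item has the dot before a non-terminal).

GOTO = { [S → ) . e] }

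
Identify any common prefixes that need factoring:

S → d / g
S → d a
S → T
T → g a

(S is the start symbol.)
Yes, S has productions with common prefix 'd'

Left-factoring is needed when two productions for the same non-terminal
share a common prefix on the right-hand side.

Productions for S:
  S → d / g
  S → d a
  S → T

Found common prefix 'd' in productions for S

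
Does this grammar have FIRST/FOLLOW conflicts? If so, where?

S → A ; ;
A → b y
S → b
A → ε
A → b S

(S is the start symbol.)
Nullable non-terminals: A.

A: nullable alternative(s) A → ε; FOLLOW(A) = { ';' }
  A → b y: FIRST \ {ε} = { 'b' } — disjoint from FOLLOW(A)
  A → ε: FIRST \ {ε} = { } — this is the only nullable alternative, skip
  A → b S: FIRST \ {ε} = { 'b' } — disjoint from FOLLOW(A)

S has no nullable alternative, so no FIRST/FOLLOW check is needed there.

No FIRST/FOLLOW conflicts found.

Answer: No FIRST/FOLLOW conflicts.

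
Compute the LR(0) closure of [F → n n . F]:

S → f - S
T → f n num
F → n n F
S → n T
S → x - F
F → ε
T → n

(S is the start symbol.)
To compute CLOSURE, for each item [A → α.Bβ] where B is a non-terminal, add [B → .γ] for all productions B → γ; repeat for the newly added items until nothing changes.

Start with: [F → n n . F]
  [F → n n . F] has the dot before F: add [F → . n n F], [F → .]
No further items can be added.

CLOSURE = { [F → . n n F], [F → .], [F → n n . F] }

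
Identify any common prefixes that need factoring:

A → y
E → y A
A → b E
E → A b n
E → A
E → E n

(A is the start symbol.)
Left-factoring is needed when two productions for the same non-terminal
share a common prefix on the right-hand side.

Productions for A:
  A → y
  A → b E
Productions for E:
  E → y A
  E → A b n
  E → A
  E → E n

Found common prefix 'A' in productions for E

Answer: Yes, E has productions with common prefix 'A'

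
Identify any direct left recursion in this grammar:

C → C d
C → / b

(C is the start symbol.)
Yes, C is left-recursive

Direct left recursion occurs when N → N α for some non-terminal N (the right-hand side begins with the left-hand side itself).

C → C d: LEFT RECURSIVE (starts with C)
C → / b: starts with '/'

The grammar has direct left recursion on: C.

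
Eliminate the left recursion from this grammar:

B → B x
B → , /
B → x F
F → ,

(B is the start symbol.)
B is directly left-recursive. The standard transformation for
  A → A α₁ | ... | A α_m | β₁ | ... | β_n
is
  A  → β₁ A' | ... | β_n A'
  A' → α₁ A' | ... | α_m A' | ε

B → , / becomes B → , / B'
B → x F becomes B → x F B'
B → B x becomes B' → x B'
Add B' → ε

Productions for other non-terminals are unchanged:
  F → ,

Resulting grammar:
B → , / B'
B → x F B'
B' → x B'
B' → ε
F → ,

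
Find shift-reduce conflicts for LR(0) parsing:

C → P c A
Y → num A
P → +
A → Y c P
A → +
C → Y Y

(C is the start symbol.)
A shift-reduce conflict occurs when an LR(0) state has both:
  - a complete (reduce) item [A → α .] (dot at the end), and
  - a shift item [B → β . c γ] (dot before a terminal).

Augment with C' → C and build the canonical LR(0) collection (I0 = CLOSURE({[C' → . C]}), then GOTO on every symbol after a dot until no new states appear). It has 14 states:
  I0: { [C → . P c A], [C → . Y Y], [C' → . C], [P → . +], [Y → . num A] }  — shift
  I1: { [P → + .] }  — reduce
  I2: { [C' → C .] }  — accept
  I3: { [C → P . c A] }  — shift
  I4: { [C → Y . Y], [Y → . num A] }  — shift
  I5: { [A → . +], [A → . Y c P], [Y → . num A], [Y → num . A] }  — shift
  I6: { [A → + .] }  — reduce
  I7: { [Y → num A .] }  — reduce
  I8: { [A → Y . c P] }  — shift
  I9: { [A → Y c . P], [P → . +] }  — shift
  I10: { [A → Y c P .] }  — reduce
  I11: { [C → Y Y .] }  — reduce
  I12: { [A → . +], [A → . Y c P], [C → P c . A], [Y → . num A] }  — shift
  I13: { [C → P c A .] }  — reduce

No state contains both a complete item and a shift item.

Answer: No shift-reduce conflicts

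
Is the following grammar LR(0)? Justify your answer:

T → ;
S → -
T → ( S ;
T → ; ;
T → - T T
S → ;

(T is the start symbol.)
No. Shift-reduce conflict between [T → ; .] and [T → ; . ;]

A grammar is LR(0) if no state in the canonical LR(0) collection has:
  - both a shift item (dot before a terminal) and a complete item (shift-reduce conflict), or
  - two or more complete items (reduce-reduce conflict; the accept item [T' → T .] counts as a complete item here).

Augment with T' → T and build the canonical LR(0) collection (I0 = CLOSURE({[T' → . T]}), then GOTO on every symbol after a dot until no new states appear). It has 12 states:
  I0: { [T → . ( S ;], [T → . - T T], [T → . ; ;], [T → . ;], [T' → . T] }  — shift
  I1: { [S → . -], [S → . ;], [T → ( . S ;] }  — shift
  I2: { [T → - . T T], [T → . ( S ;], [T → . - T T], [T → . ; ;], [T → . ;] }  — shift
  I3: { [T → ; . ;], [T → ; .] }  — shift, reduce
  I4: { [T' → T .] }  — accept
  I5: { [T → ; ; .] }  — reduce
  I6: { [T → - T . T], [T → . ( S ;], [T → . - T T], [T → . ; ;], [T → . ;] }  — shift
  I7: { [T → - T T .] }  — reduce
  I8: { [S → - .] }  — reduce
  I9: { [S → ; .] }  — reduce
  I10: { [T → ( S . ;] }  — shift
  I11: { [T → ( S ; .] }  — reduce

Conflict in state I3:
  Shift-reduce conflict between [T → ; .] and [T → ; . ;]
So the grammar is NOT LR(0).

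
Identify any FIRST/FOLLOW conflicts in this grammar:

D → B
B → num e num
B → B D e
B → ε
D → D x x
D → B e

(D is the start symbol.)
Yes. D → D x x with FOLLOW(D) on { 'e', 'x' }; D → B e with FOLLOW(D) on { 'e', 'x' }; B → num e num with FOLLOW(B) on { 'num' }; B → B D e with FOLLOW(B) on { 'e', 'num', 'x' }

Nullable non-terminals: B, D.
FIRST sets used below: FIRST(B) = { 'e', 'num', 'x', ε }, FIRST(D) = { 'e', 'num', 'x', ε }

B: nullable alternative(s) B → ε; FOLLOW(B) = { $, 'e', 'num', 'x' }
  B → num e num: FIRST \ {ε} = { 'num' } — overlaps FOLLOW(B) on { 'num' }: CONFLICT
  B → B D e: FIRST \ {ε} = { 'e', 'num', 'x' } — overlaps FOLLOW(B) on { 'e', 'num', 'x' }: CONFLICT
  B → ε: FIRST \ {ε} = { } — this is the only nullable alternative, skip

D: nullable alternative(s) D → B; FOLLOW(D) = { $, 'e', 'x' }
  D → B: FIRST \ {ε} = { 'e', 'num', 'x' } — this is the only nullable alternative, skip
  D → D x x: FIRST \ {ε} = { 'e', 'num', 'x' } — overlaps FOLLOW(D) on { 'e', 'x' }: CONFLICT
  D → B e: FIRST \ {ε} = { 'e', 'num', 'x' } — overlaps FOLLOW(D) on { 'e', 'x' }: CONFLICT

So the grammar has 4 FIRST/FOLLOW conflicts (marked CONFLICT above).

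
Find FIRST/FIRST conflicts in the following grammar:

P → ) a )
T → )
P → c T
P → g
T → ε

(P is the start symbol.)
No FIRST/FIRST conflicts.

A FIRST/FIRST conflict occurs when two productions N → α and N → β for the same non-terminal have FIRST(α) ∩ FIRST(β) ≠ ∅ (with ε ∈ FIRST of a nullable right-hand side, so two nullable alternatives also conflict).

Productions for P:
  P → ) a ): FIRST = { ')' }
  P → c T: FIRST = { 'c' }
  P → g: FIRST = { 'g' }
Productions for T:
  T → ): FIRST = { ')' }
  T → ε: FIRST = { ε }

All alternatives of each non-terminal have pairwise disjoint FIRST sets.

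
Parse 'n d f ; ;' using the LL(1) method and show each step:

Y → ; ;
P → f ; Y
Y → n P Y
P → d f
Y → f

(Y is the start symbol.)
LL(1) parsing maintains a stack (initially the start symbol over $) and the input. At each step: if the stack top is a terminal, match it against the current input token; if it is a non-terminal N, replace it with the RHS of M[N, lookahead] (the unique production whose predict set contains the lookahead).

Stack is shown with the top on the left.

Stack    Input        Action
----------------------------
Y $      n d f ; ; $  output Y → n P Y
n P Y $  n d f ; ; $  match 'n'
P Y $    d f ; ; $    output P → d f
d f Y $  d f ; ; $    match 'd'
f Y $    f ; ; $      match 'f'
Y $      ; ; $        output Y → ; ;
; ; $    ; ; $        match ';'
; $      ; $          match ';'
$        $            accept

The string is accepted.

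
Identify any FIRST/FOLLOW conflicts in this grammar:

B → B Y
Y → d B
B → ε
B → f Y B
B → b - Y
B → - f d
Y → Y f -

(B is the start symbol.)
Yes. B → B Y with FOLLOW(B) on { '-', 'b', 'd', 'f' }; B → f Y B with FOLLOW(B) on { 'f' }; B → b '-' Y with FOLLOW(B) on { 'b' }; B → '-' f d with FOLLOW(B) on { '-' }

A FIRST/FOLLOW conflict occurs when a non-terminal N has a nullable alternative N → β (β ⇒* ε) and another alternative N → α with FIRST(α) ∩ FOLLOW(N) ≠ ∅: on such a lookahead the parser cannot decide between expanding α and letting N vanish via β.

Nullable non-terminals: B.
FIRST sets used below: FIRST(B) = { '-', 'b', 'd', 'f', ε }, FIRST(Y) = { 'd' }

B: nullable alternative(s) B → ε; FOLLOW(B) = { $, '-', 'b', 'd', 'f' }
  B → B Y: FIRST \ {ε} = { '-', 'b', 'd', 'f' } — overlaps FOLLOW(B) on { '-', 'b', 'd', 'f' }: CONFLICT
  B → ε: FIRST \ {ε} = { } — this is the only nullable alternative, skip
  B → f Y B: FIRST \ {ε} = { 'f' } — overlaps FOLLOW(B) on { 'f' }: CONFLICT
  B → b - Y: FIRST \ {ε} = { 'b' } — overlaps FOLLOW(B) on { 'b' }: CONFLICT
  B → - f d: FIRST \ {ε} = { '-' } — overlaps FOLLOW(B) on { '-' }: CONFLICT

Y has no nullable alternative, so no FIRST/FOLLOW check is needed there.

So the grammar has 4 FIRST/FOLLOW conflicts (marked CONFLICT above).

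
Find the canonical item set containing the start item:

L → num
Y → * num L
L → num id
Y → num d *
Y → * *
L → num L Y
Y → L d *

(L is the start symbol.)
First, augment the grammar with L' → L
I₀ = CLOSURE({ [L' → . L] }):
  [L' → . L] has the dot before L: add [L → . num], [L → . num id], [L → . num L Y]
No further items can be added.

I₀ = { [L → . num L Y], [L → . num id], [L → . num], [L' → . L] }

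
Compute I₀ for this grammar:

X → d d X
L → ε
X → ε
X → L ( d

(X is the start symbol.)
First, augment the grammar with X' → X
I₀ = CLOSURE({ [X' → . X] }):
  [X' → . X] has the dot before X: add [X → . d d X], [X → .], [X → . L ( d]
  [X → . L ( d] has the dot before L: add [L → .]
No further items can be added.

I₀ = { [L → .], [X → . L ( d], [X → . d d X], [X → .], [X' → . X] }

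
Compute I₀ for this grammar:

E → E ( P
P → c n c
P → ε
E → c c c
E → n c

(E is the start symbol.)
{ [E → . E ( P], [E → . c c c], [E → . n c], [E' → . E] }

First, augment the grammar with E' → E
I₀ = CLOSURE({ [E' → . E] }):
  [E' → . E] has the dot before E: add [E → . E ( P], [E → . c c c], [E → . n c]
No further items can be added.

I₀ = { [E → . E ( P], [E → . c c c], [E → . n c], [E' → . E] }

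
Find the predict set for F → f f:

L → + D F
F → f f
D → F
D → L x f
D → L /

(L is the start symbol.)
{ 'f' }

PREDICT(F → f f) = (FIRST(RHS) \ {ε}) ∪ (FOLLOW(F) if ε ∈ FIRST(RHS), i.e. RHS ⇒* ε)
FIRST(f f) = { 'f' }
ε ∉ FIRST(f f), so FOLLOW(F) is not added.
PREDICT(F → f f) = { 'f' }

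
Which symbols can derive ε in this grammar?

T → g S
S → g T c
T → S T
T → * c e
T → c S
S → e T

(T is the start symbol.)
There are no ε-productions, so no non-terminal can derive ε.
No non-terminals are nullable.

Answer: None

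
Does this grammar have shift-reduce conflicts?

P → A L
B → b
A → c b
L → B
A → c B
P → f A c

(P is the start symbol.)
No shift-reduce conflicts

Augment with P' → P and build the canonical LR(0) collection (I0 = CLOSURE({[P' → . P]}), then GOTO on every symbol after a dot until no new states appear). It has 12 states:
  I0: { [A → . c B], [A → . c b], [P → . A L], [P → . f A c], [P' → . P] }  — shift
  I1: { [B → . b], [L → . B], [P → A . L] }  — shift
  I2: { [P' → P .] }  — accept
  I3: { [A → c . B], [A → c . b], [B → . b] }  — shift
  I4: { [A → . c B], [A → . c b], [P → f . A c] }  — shift
  I5: { [P → f A . c] }  — shift
  I6: { [P → f A c .] }  — reduce
  I7: { [A → c B .] }  — reduce
  I8: { [A → c b .], [B → b .] }  — 2 reduces
  I9: { [L → B .] }  — reduce
  I10: { [P → A L .] }  — reduce
  I11: { [B → b .] }  — reduce

No state contains both a complete item and a shift item.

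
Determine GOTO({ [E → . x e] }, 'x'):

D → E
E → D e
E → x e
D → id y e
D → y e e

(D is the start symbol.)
GOTO(I, 'x') = CLOSURE({ [A → αX.β] : [A → α.Xβ] ∈ I, X = 'x' })

Items with dot before 'x', with the dot advanced:
  [E → . x e] → [E → x . e]
Closure adds nothing (no advanced item has the dot before a non-terminal).

GOTO = { [E → x . e] }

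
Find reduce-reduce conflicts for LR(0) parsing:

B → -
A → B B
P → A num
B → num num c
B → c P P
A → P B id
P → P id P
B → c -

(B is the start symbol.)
Augment with B' → B and build the canonical LR(0) collection (I0 = CLOSURE({[B' → . B]}), then GOTO on every symbol after a dot until no new states appear). It has 19 states:
  I0: { [B → . -], [B → . c -], [B → . c P P], [B → . num num c], [B' → . B] }  — shift
  I1: { [B → - .] }  — reduce
  I2: { [B' → B .] }  — accept
  I3: { [A → . B B], [A → . P B id], [B → . -], [B → . c -], [B → . c P P], [B → . num num c], [B → c . -], [B → c . P P], [P → . A num], [P → . P id P] }  — shift
  I4: { [B → num . num c] }  — shift
  I5: { [B → num num . c] }  — shift
  I6: { [B → num num c .] }  — reduce
  I7: { [B → - .], [B → c - .] }  — 2 reduces
  I8: { [P → A . num] }  — shift
  I9: { [A → B . B], [B → . -], [B → . c -], [B → . c P P], [B → . num num c] }  — shift
  I10: { [A → . B B], [A → . P B id], [A → P . B id], [B → . -], [B → . c -], [B → . c P P], [B → . num num c], [B → c P . P], [P → . A num], [P → . P id P], [P → P . id P] }  — shift
  I11: { [A → B . B], [A → P B . id], [B → . -], [B → . c -], [B → . c P P], [B → . num num c] }  — shift
  I12: { [A → P . B id], [B → . -], [B → . c -], [B → . c P P], [B → . num num c], [B → c P P .], [P → P . id P] }  — shift, reduce
  I13: { [A → . B B], [A → . P B id], [B → . -], [B → . c -], [B → . c P P], [B → . num num c], [P → . A num], [P → . P id P], [P → P id . P] }  — shift
  I14: { [A → P . B id], [B → . -], [B → . c -], [B → . c P P], [B → . num num c], [P → P . id P], [P → P id P .] }  — shift, reduce
  I15: { [A → P B . id] }  — shift
  I16: { [A → P B id .] }  — reduce
  I17: { [A → B B .] }  — reduce
  I18: { [P → A num .] }  — reduce

I7 contains complete items [B → - .], [B → c - .] — reduce-reduce conflict.

Answer: Yes — I7: [B → - .] vs [B → c - .]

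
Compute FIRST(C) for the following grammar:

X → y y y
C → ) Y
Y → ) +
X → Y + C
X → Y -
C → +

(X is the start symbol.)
To compute FIRST(C), examine every production with C on the left-hand side, reading each right-hand side left to right until a non-nullable symbol is reached.

From C → ) Y:
  - ')' is a terminal: add ')' and stop
From C → +:
  - '+' is a terminal: add '+' and stop

Collecting: FIRST(C) = { ')', '+' }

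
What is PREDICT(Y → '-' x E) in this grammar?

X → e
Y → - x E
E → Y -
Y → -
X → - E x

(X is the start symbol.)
PREDICT(Y → '-' x E) = (FIRST(RHS) \ {ε}) ∪ (FOLLOW(Y) if ε ∈ FIRST(RHS), i.e. RHS ⇒* ε)
FIRST('-' x E) = { '-' }
ε ∉ FIRST('-' x E), so FOLLOW(Y) is not added.
PREDICT(Y → '-' x E) = { '-' }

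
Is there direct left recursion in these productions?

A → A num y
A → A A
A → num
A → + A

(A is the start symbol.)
Yes, A is left-recursive

Direct left recursion occurs when N → N α for some non-terminal N (the right-hand side begins with the left-hand side itself).

A → A num y: LEFT RECURSIVE (starts with A)
A → A A: LEFT RECURSIVE (starts with A)
A → num: starts with num
A → + A: starts with '+'

The grammar has direct left recursion on: A.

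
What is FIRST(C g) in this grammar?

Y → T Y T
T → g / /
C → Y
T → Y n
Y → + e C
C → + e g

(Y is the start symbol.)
FIRST sets of the non-terminals involved (from the grammar, by fixed-point iteration):
  FIRST(C) = { '+', 'g' }

To compute FIRST(C g), process the symbols left to right:
Symbol C is a non-terminal. Add FIRST(C) \ {ε} = { '+', 'g' }
C is not nullable (ε ∉ FIRST(C)), so stop here.
FIRST(C g) = { '+', 'g' }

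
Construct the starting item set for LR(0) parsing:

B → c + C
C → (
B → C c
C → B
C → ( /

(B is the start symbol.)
First, augment the grammar with B' → B
I₀ = CLOSURE({ [B' → . B] }):
  [B' → . B] has the dot before B: add [B → . c + C], [B → . C c]
  [B → . C c] has the dot before C: add [C → . (], [C → . B], [C → . ( /]
No further items can be added.

I₀ = { [B → . C c], [B → . c + C], [B' → . B], [C → . ( /], [C → . (], [C → . B] }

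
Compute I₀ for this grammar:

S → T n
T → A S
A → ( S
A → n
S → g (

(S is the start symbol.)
{ [A → . ( S], [A → . n], [S → . T n], [S → . g (], [S' → . S], [T → . A S] }

First, augment the grammar with S' → S
I₀ = CLOSURE({ [S' → . S] }):
  [S' → . S] has the dot before S: add [S → . T n], [S → . g (]
  [S → . T n] has the dot before T: add [T → . A S]
  [T → . A S] has the dot before A: add [A → . ( S], [A → . n]
No further items can be added.

I₀ = { [A → . ( S], [A → . n], [S → . T n], [S → . g (], [S' → . S], [T → . A S] }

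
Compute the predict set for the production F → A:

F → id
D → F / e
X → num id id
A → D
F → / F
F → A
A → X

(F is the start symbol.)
PREDICT(F → A) = (FIRST(RHS) \ {ε}) ∪ (FOLLOW(F) if ε ∈ FIRST(RHS), i.e. RHS ⇒* ε)
FIRST(A) = { '/', 'id', 'num' }
FIRST(A) = { '/', 'id', 'num' }
ε ∉ FIRST(A), so FOLLOW(F) is not added.
PREDICT(F → A) = { '/', 'id', 'num' }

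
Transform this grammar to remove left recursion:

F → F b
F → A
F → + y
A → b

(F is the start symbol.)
F → A F'
F → + y F'
F' → b F'
F' → ε
A → b

F is directly left-recursive. The standard transformation for
  A → A α₁ | ... | A α_m | β₁ | ... | β_n
is
  A  → β₁ A' | ... | β_n A'
  A' → α₁ A' | ... | α_m A' | ε

F → A becomes F → A F'
F → + y becomes F → + y F'
F → F b becomes F' → b F'
Add F' → ε

Productions for other non-terminals are unchanged:
  A → b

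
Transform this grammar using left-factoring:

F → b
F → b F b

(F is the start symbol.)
F → b F'
F' → ε
F' → F b

Left-factoring transforms A → αβ₁ | αβ₂ into A → αA' and A' → β₁ | β₂
(α is the longest common prefix among the alternatives). Repeat until
no nonterminal has two alternatives with a common prefix.

Round 1: F has alternatives sharing prefix 'b'. Introduce F': F → b F'
  Add: F' → ε
  Add: F' → F b

No remaining common prefixes — done.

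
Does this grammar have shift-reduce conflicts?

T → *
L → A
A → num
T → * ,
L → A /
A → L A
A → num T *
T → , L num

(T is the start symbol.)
A shift-reduce conflict occurs when an LR(0) state has both:
  - a complete (reduce) item [A → α .] (dot at the end), and
  - a shift item [B → β . c γ] (dot before a terminal).

Augment with T' → T and build the canonical LR(0) collection (I0 = CLOSURE({[T' → . T]}), then GOTO on every symbol after a dot until no new states appear). It has 14 states:
  I0: { [T → . * ,], [T → . *], [T → . , L num], [T' → . T] }  — shift
  I1: { [T → * . ,], [T → * .] }  — shift, reduce
  I2: { [A → . L A], [A → . num T *], [A → . num], [L → . A /], [L → . A], [T → , . L num] }  — shift
  I3: { [T' → T .] }  — accept
  I4: { [L → A . /], [L → A .] }  — shift, reduce
  I5: { [A → . L A], [A → . num T *], [A → . num], [A → L . A], [L → . A /], [L → . A], [T → , L . num] }  — shift
  I6: { [A → num . T *], [A → num .], [T → . * ,], [T → . *], [T → . , L num] }  — shift, reduce
  I7: { [A → num T . *] }  — shift
  I8: { [A → num T * .] }  — reduce
  I9: { [A → L A .], [L → A . /], [L → A .] }  — shift, 2 reduces
  I10: { [A → . L A], [A → . num T *], [A → . num], [A → L . A], [L → . A /], [L → . A] }  — shift
  I11: { [A → num . T *], [A → num .], [T → , L num .], [T → . * ,], [T → . *], [T → . , L num] }  — shift, 2 reduces
  I12: { [L → A / .] }  — reduce
  I13: { [T → * , .] }  — reduce

I1 contains reduce item [T → * .] and shift item [T → * . ,] — shift-reduce conflict.
I4 contains reduce item [L → A .] and shift item [L → A . /] — shift-reduce conflict.
I6 contains reduce item [A → num .] and shift items [T → . *], [T → . * ,], [T → . , L num] — shift-reduce conflict.
I9 contains reduce items [A → L A .], [L → A .] and shift item [L → A . /] — shift-reduce conflict.
I11 contains reduce items [A → num .], [T → , L num .] and shift items [T → . *], [T → . * ,], [T → . , L num] — shift-reduce conflict.

Answer: Yes — I1: [T → * .] vs [T → * . ,]; I4: [L → A .] vs [L → A . /]; I6: [A → num .] vs [T → . *]; I9: [A → L A .] vs [L → A . /]; I11: [A → num .] vs [T → . *]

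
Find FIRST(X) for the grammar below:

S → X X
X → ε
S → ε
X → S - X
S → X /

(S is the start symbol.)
{ '-', '/', ε }

FIRST sets of the other non-terminals involved (by the same procedure, iterated to a fixed point):
  FIRST(S) = { '-', '/', ε }

From X → ε:
  - ε-production, so ε ∈ FIRST(X)
From X → S - X:
  - S is a non-terminal: add FIRST(S) \ {ε} = { '-', '/' }
    S is nullable, so continue to the next symbol
  - '-' is a terminal: add '-' and stop

Collecting: FIRST(X) = { '-', '/', ε }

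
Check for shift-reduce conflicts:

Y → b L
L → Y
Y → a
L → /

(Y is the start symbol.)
No shift-reduce conflicts

A shift-reduce conflict occurs when an LR(0) state has both:
  - a complete (reduce) item [A → α .] (dot at the end), and
  - a shift item [B → β . c γ] (dot before a terminal).

Augment with Y' → Y and build the canonical LR(0) collection (I0 = CLOSURE({[Y' → . Y]}), then GOTO on every symbol after a dot until no new states appear). It has 7 states:
  I0: { [Y → . a], [Y → . b L], [Y' → . Y] }  — shift
  I1: { [Y' → Y .] }  — accept
  I2: { [Y → a .] }  — reduce
  I3: { [L → . /], [L → . Y], [Y → . a], [Y → . b L], [Y → b . L] }  — shift
  I4: { [L → / .] }  — reduce
  I5: { [Y → b L .] }  — reduce
  I6: { [L → Y .] }  — reduce

No state contains both a complete item and a shift item.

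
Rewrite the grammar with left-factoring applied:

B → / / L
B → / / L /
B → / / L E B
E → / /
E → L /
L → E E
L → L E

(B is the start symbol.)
B → / / L B'
B' → ε
B' → /
B' → E B
E → / /
E → L /
L → E E
L → L E

Left-factoring transforms A → αβ₁ | αβ₂ into A → αA' and A' → β₁ | β₂
(α is the longest common prefix among the alternatives). Repeat until
no nonterminal has two alternatives with a common prefix.

Round 1: B has alternatives sharing prefix '/ / L'. Introduce B': B → / / L B'
  Add: B' → ε
  Add: B' → /
  Add: B' → E B

No remaining common prefixes — done.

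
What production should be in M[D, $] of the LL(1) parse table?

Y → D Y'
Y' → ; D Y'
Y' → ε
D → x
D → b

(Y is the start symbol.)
Empty (error entry)

To find M[D, $], we find productions for D where $ is in the predict set (PREDICT(N → α) = (FIRST(α) \ {ε}) ∪ (FOLLOW(N) if α ⇒* ε)).

D → x: PREDICT = { 'x' }
D → b: PREDICT = { 'b' }

M[D, $] is empty (no production applies)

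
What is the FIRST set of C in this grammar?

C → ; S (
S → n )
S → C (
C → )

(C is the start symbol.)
{ ')', ';' }

To compute FIRST(C), examine every production with C on the left-hand side, reading each right-hand side left to right until a non-nullable symbol is reached.

From C → ; S (:
  - ';' is a terminal: add ';' and stop
From C → ):
  - ')' is a terminal: add ')' and stop

Collecting: FIRST(C) = { ')', ';' }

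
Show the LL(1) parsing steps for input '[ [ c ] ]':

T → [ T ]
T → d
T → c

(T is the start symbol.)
LL(1) parsing maintains a stack (initially the start symbol over $) and the input. At each step: if the stack top is a terminal, match it against the current input token; if it is a non-terminal N, replace it with the RHS of M[N, lookahead] (the unique production whose predict set contains the lookahead).

Stack is shown with the top on the left.

Stack      Input        Action
------------------------------
T $        [ [ c ] ] $  output T → [ T ]
[ T ] $    [ [ c ] ] $  match '['
T ] $      [ c ] ] $    output T → [ T ]
[ T ] ] $  [ c ] ] $    match '['
T ] ] $    c ] ] $      output T → c
c ] ] $    c ] ] $      match 'c'
] ] $      ] ] $        match ']'
] $        ] $          match ']'
$          $            accept

The string is accepted.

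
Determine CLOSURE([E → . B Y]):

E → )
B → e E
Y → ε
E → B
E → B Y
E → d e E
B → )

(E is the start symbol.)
{ [B → . )], [B → . e E], [E → . B Y] }

Start with: [E → . B Y]
  [E → . B Y] has the dot before B: add [B → . e E], [B → . )]
No further items can be added.

CLOSURE = { [B → . )], [B → . e E], [E → . B Y] }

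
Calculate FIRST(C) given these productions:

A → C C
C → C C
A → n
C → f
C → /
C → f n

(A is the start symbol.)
{ '/', 'f' }

To compute FIRST(C), examine every production with C on the left-hand side, reading each right-hand side left to right until a non-nullable symbol is reached.

From C → C C:
  - C is the symbol being defined: contributes nothing new
    C is not nullable, so stop
From C → f:
  - f is a terminal: add 'f' and stop
From C → /:
  - '/' is a terminal: add '/' and stop
From C → f n:
  - f is a terminal: add 'f' and stop

Collecting: FIRST(C) = { '/', 'f' }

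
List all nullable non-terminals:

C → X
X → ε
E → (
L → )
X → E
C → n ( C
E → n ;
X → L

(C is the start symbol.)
{ 'C', 'X' }

A non-terminal is nullable if it can derive ε (the empty string): either it has an ε-production, or it has a production whose right-hand side consists entirely of nullable non-terminals.

ε-productions: X → ε
So X is immediately nullable.
C → X: every symbol on the right is nullable, so C is nullable too.
No further non-terminal can be added: every production for the remaining non-terminals contains a terminal or a non-nullable non-terminal.
Nullable = { 'C', 'X' }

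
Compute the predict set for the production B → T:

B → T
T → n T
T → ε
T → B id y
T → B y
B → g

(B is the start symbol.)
PREDICT(B → T) = (FIRST(RHS) \ {ε}) ∪ (FOLLOW(B) if ε ∈ FIRST(RHS), i.e. RHS ⇒* ε)
FIRST(T) = { 'g', 'id', 'n', 'y', ε }
FIRST(T) = { 'g', 'id', 'n', 'y', ε }
ε ∈ FIRST(T) (the right-hand side is nullable), so add FOLLOW(B) = { $, 'id', 'y' }
PREDICT(B → T) = { $, 'g', 'id', 'n', 'y' }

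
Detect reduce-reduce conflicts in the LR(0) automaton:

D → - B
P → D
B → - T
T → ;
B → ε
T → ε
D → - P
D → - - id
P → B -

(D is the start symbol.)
A reduce-reduce conflict occurs when an LR(0) state has two complete items [A → α .] and [B → β .] — both call for a reduction, and with no lookahead the parser cannot choose between them.

Augment with D' → D and build the canonical LR(0) collection (I0 = CLOSURE({[D' → . D]}), then GOTO on every symbol after a dot until no new states appear). It has 11 states:
  I0: { [D → . - - id], [D → . - B], [D → . - P], [D' → . D] }  — shift
  I1: { [B → . - T], [B → .], [D → - . - id], [D → - . B], [D → - . P], [D → . - - id], [D → . - B], [D → . - P], [P → . B -], [P → . D] }  — shift, reduce
  I2: { [D' → D .] }  — accept
  I3: { [B → - . T], [B → . - T], [B → .], [D → - - . id], [D → - . - id], [D → - . B], [D → - . P], [D → . - - id], [D → . - B], [D → . - P], [P → . B -], [P → . D], [T → . ;], [T → .] }  — shift, 2 reduces
  I4: { [D → - B .], [P → B . -] }  — shift, reduce
  I5: { [P → D .] }  — reduce
  I6: { [D → - P .] }  — reduce
  I7: { [P → B - .] }  — reduce
  I8: { [T → ; .] }  — reduce
  I9: { [B → - T .] }  — reduce
  I10: { [D → - - id .] }  — reduce

I3 contains complete items [B → .], [T → .] — reduce-reduce conflict.

Answer: Yes — I3: [B → .] vs [T → .]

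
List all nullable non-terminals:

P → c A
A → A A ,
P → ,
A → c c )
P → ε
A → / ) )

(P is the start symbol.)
{ 'P' }

ε-productions: P → ε
So P is immediately nullable.
No further non-terminal can be added: every production for the remaining non-terminals contains a terminal or a non-nullable non-terminal.
Nullable = { 'P' }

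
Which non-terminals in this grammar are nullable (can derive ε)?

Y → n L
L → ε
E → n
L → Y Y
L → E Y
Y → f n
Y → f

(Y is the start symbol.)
A non-terminal is nullable if it can derive ε (the empty string): either it has an ε-production, or it has a production whose right-hand side consists entirely of nullable non-terminals.

ε-productions: L → ε
So L is immediately nullable.
No further non-terminal can be added: every production for the remaining non-terminals contains a terminal or a non-nullable non-terminal.
Nullable = { 'L' }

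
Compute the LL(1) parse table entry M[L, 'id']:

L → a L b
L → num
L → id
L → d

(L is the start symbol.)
L → id

To find M[L, 'id'], we find productions for L where 'id' is in the predict set (PREDICT(N → α) = (FIRST(α) \ {ε}) ∪ (FOLLOW(N) if α ⇒* ε)).

L → a L b: PREDICT = { 'a' }
L → num: PREDICT = { 'num' }
L → id: PREDICT = { 'id' }
  'id' is in predict set, so this production goes in M[L, 'id']
L → d: PREDICT = { 'd' }

M[L, 'id'] = L → id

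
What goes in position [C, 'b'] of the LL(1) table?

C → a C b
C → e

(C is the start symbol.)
Empty (error entry)

To find M[C, 'b'], we find productions for C where 'b' is in the predict set (PREDICT(N → α) = (FIRST(α) \ {ε}) ∪ (FOLLOW(N) if α ⇒* ε)).

C → a C b: PREDICT = { 'a' }
C → e: PREDICT = { 'e' }

M[C, 'b'] is empty (no production applies)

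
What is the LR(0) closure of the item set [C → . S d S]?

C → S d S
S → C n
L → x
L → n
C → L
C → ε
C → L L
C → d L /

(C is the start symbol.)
{ [C → . L L], [C → . L], [C → . S d S], [C → . d L /], [C → .], [L → . n], [L → . x], [S → . C n] }

To compute CLOSURE, for each item [A → α.Bβ] where B is a non-terminal, add [B → .γ] for all productions B → γ; repeat for the newly added items until nothing changes.

Start with: [C → . S d S]
  [C → . S d S] has the dot before S: add [S → . C n]
  [S → . C n] has the dot before C: add [C → . L], [C → .], [C → . L L], [C → . d L /]
  [C → . L] has the dot before L: add [L → . x], [L → . n]
No further items can be added.

CLOSURE = { [C → . L L], [C → . L], [C → . S d S], [C → . d L /], [C → .], [L → . n], [L → . x], [S → . C n] }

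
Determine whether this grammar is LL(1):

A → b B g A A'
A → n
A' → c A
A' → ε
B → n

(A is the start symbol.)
No. Predict set conflict for A': { 'c' }

Relevant sets:
  FOLLOW(A') = { $, 'c' }

For A:
  PREDICT(A → b B g A A') = { 'b' }
  PREDICT(A → n) = { 'n' }
For A':
  PREDICT(A' → c A) = { 'c' }
  PREDICT(A' → ε) = { $, 'c' }
B has a single production, so nothing to check there.

Conflict found: Predict set conflict for A': { 'c' }
The grammar is NOT LL(1).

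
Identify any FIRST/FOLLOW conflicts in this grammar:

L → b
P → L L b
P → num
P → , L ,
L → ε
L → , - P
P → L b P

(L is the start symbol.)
A FIRST/FOLLOW conflict occurs when a non-terminal N has a nullable alternative N → β (β ⇒* ε) and another alternative N → α with FIRST(α) ∩ FOLLOW(N) ≠ ∅: on such a lookahead the parser cannot decide between expanding α and letting N vanish via β.

Nullable non-terminals: L.

L: nullable alternative(s) L → ε; FOLLOW(L) = { $, ',', 'b' }
  L → b: FIRST \ {ε} = { 'b' } — overlaps FOLLOW(L) on { 'b' }: CONFLICT
  L → ε: FIRST \ {ε} = { } — this is the only nullable alternative, skip
  L → , - P: FIRST \ {ε} = { ',' } — overlaps FOLLOW(L) on { ',' }: CONFLICT

P has no nullable alternative, so no FIRST/FOLLOW check is needed there.

So the grammar has 2 FIRST/FOLLOW conflicts (marked CONFLICT above).

Answer: Yes. L → b with FOLLOW(L) on { 'b' }; L → ',' '-' P with FOLLOW(L) on { ',' }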